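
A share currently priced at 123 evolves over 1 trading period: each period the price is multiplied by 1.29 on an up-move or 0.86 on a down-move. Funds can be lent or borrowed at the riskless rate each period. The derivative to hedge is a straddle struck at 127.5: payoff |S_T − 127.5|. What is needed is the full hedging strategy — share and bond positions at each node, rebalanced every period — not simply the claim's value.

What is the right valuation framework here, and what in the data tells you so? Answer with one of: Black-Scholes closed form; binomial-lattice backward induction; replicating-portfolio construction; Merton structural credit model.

Key observation: the task asks for the hedge itself — share and bond holdings at every node of the 1-period tree on spot 123 with factors 1.29/0.86 — which is exactly what the replicating-portfolio construction produces.

framework: replicating-portfolio construction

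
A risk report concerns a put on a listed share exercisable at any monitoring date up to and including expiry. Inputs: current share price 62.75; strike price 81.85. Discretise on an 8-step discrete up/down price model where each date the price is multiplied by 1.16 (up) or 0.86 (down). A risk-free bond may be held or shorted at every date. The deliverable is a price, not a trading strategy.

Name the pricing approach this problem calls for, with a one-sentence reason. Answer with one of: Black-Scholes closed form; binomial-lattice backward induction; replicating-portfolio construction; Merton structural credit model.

framework: binomial-lattice backward induction

Key observation: the exercise right at every one of the 8 steps is what matters: each node needs max(81.85 − S, continuation), which only the stepwise tree valuation starting from spot 62.75 delivers.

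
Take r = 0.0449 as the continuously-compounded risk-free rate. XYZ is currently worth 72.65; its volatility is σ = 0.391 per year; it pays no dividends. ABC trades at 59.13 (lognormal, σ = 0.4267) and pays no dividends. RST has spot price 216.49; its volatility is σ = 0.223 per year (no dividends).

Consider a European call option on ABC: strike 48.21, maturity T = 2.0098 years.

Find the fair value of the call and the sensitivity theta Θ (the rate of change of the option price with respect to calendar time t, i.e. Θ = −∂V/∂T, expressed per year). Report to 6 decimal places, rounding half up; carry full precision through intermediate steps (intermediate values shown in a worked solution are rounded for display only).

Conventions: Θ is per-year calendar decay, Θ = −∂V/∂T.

σ√T = 0.4267·√2.0098 = 0.604922
d₁ = (ln(S/K) + (r+σ²/2)T) / (σ√T) = (ln(59.13/48.21) + (0.0449+0.4267²/2)·2.0098) / 0.604922 = (0.204172 + 0.273205) / 0.604922 = 0.789155
d₂ = d₁ − σ√T = 0.789155 − 0.604922 = 0.184234
e^{−rT} = 0.913712
N(d₁) = 0.784989,  N(d₂) = 0.573085
Call price V = S·N(d₁) − K·e^{−rT}·N(d₂) = 46.416421 − 25.244419 = 21.172002
φ(d₁) = (1/√(2π))·e^{−d₁²/2} = 0.292199
Θ = −S·φ(d₁)·σ/(2√T) − r·K·e^{−rT}·N(d₂) = −2.600173 − 1.133474 = -3.733647

price = 21.172002
Θ = -3.733647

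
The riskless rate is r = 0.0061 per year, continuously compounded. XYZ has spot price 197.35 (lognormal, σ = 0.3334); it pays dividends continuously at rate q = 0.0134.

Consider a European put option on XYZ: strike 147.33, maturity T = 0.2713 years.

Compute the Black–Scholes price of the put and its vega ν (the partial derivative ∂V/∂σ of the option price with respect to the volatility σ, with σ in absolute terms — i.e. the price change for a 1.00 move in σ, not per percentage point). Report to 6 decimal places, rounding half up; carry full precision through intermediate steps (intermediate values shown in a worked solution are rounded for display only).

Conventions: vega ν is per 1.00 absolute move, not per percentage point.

σ√T = 0.3334·√0.2713 = 0.173656
d₁ = (ln(S/K) + (r−q+σ²/2)T) / (σ√T) = (ln(197.35/147.33) + (0.0061−0.0134+0.3334²/2)·0.2713) / 0.173656 = (0.292304 + 0.013098) / 0.173656 = 1.758656
d₂ = d₁ − σ√T = 1.758656 − 0.173656 = 1.584999
e^{−rT} = 0.998346
e^{−qT} = 0.996371
N(−d₁) = 0.039318,  N(−d₂) = 0.056483
Put price V = K·e^{−rT}·N(−d₂) − S·e^{−qT}·N(−d₁) = 8.307915 − 7.731251 = 0.576664
φ(d₁) = (1/√(2π))·e^{−d₁²/2} = 0.084977
ν = S·e^{−qT}·φ(d₁)·√T = 8.703324

price = 0.576664
ν = 8.703324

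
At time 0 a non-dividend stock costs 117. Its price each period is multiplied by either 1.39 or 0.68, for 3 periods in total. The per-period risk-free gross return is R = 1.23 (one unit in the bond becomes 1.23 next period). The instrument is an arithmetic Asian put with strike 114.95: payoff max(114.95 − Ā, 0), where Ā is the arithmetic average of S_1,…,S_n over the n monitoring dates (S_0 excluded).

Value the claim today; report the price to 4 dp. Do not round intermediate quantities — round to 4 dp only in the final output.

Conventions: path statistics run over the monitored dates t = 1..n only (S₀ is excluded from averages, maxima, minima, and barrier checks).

Under the martingale measure an up-move has probability p* = 0.7746; value the claim as the probability-weighted average of per-path payoffs, discounted 3 periods at R = 1.23.
Enumerate all 2^3 = 8 price paths (U = up ×1.39, D = down ×0.68); each path with k up-moves has probability p*^k·(1−p*)^(3−k).
DDD: Ā=56.8164, payoff=58.1336, prob=0.011444
UDD: Ā=116.1395, payoff=0.0000, prob=0.039339
DUD: Ā=88.4495, payoff=26.5005, prob=0.039339
UUD: Ā=180.8012, payoff=0.0000, prob=0.135229
DDU: Ā=69.6203, payoff=45.3297, prob=0.039339
UDU: Ā=142.3121, payoff=0.0000, prob=0.135229
DUU: Ā=114.6221, payoff=0.3279, prob=0.135229
UUU: Ā=234.3010, payoff=0.0000, prob=0.464850
Price = Σ prob·payoff / R^3 = 3.535390 / 1.860867 = 1.8999

price = 1.8999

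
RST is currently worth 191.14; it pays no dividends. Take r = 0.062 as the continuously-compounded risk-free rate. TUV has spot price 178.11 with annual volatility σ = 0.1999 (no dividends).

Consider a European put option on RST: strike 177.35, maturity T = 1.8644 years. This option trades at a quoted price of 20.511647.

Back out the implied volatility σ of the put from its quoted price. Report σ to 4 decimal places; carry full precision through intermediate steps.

sigma = 0.3687

At σ = 0.3687 the Black–Scholes value reproduces the quote:
σ√T = 0.3687·√1.8644 = 0.503434
d₁ = (ln(S/K) + (r+σ²/2)T) / (σ√T) = (ln(191.14/177.35) + (0.062+0.3687²/2)·1.8644) / 0.503434 = (0.074881 + 0.242316) / 0.503434 = 0.630066
d₂ = d₁ − σ√T = 0.630066 − 0.503434 = 0.126632
e^{−rT} = 0.890838
N(−d₁) = 0.264326,  N(−d₂) = 0.449616
V = K·e^{−rT}·N(−d₂) − S·N(−d₁) = 71.034863 − 50.523216 = 20.511647 (equal to the quote); since ∂V/∂σ > 0 for all σ, the implied volatility is unique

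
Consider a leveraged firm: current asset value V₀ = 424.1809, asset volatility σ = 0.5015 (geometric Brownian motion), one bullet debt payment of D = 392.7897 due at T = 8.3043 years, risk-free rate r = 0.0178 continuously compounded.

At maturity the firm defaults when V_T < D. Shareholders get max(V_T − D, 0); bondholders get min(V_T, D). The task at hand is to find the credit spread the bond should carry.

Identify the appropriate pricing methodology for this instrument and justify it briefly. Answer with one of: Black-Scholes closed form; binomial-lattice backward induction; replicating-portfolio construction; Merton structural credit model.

framework: Merton structural credit model

Key observation: the asked-for credit quantity lives on the firm's capital structure — asset value, asset volatility, debt face 392.7897 — which is the structural model's domain.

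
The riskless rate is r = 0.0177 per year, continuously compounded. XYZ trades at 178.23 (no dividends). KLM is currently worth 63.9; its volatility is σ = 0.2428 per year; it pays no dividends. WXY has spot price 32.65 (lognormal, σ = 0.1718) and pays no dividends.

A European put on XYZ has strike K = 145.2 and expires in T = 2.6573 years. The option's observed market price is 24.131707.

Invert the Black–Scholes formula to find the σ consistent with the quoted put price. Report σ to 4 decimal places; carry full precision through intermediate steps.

sigma = 0.4071

At σ = 0.4071 the Black–Scholes value reproduces the quote:
σ√T = 0.4071·√2.6573 = 0.663623
d₁ = (ln(S/K) + (r+σ²/2)T) / (σ√T) = (ln(178.23/145.2) + (0.0177+0.4071²/2)·2.6573) / 0.663623 = (0.204963 + 0.267232) / 0.663623 = 0.711541
d₂ = d₁ − σ√T = 0.711541 − 0.663623 = 0.047918
e^{−rT} = 0.954055
N(−d₁) = 0.238375,  N(−d₂) = 0.480891
V = K·e^{−rT}·N(−d₂) − S·N(−d₁) = 66.617221 − 42.485514 = 24.131707 (matching the quote); vega is positive throughout, so no other σ reproduces this price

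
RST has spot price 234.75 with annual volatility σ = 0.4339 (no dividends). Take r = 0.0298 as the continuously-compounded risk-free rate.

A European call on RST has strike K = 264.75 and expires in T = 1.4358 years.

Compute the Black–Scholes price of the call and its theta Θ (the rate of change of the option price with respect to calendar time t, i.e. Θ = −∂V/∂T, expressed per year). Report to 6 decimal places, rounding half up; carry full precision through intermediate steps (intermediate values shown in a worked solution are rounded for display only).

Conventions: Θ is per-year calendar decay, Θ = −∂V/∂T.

price = 41.174714
Θ = -19.431917

σ√T = 0.4339·√1.4358 = 0.519920
d₁ = (ln(S/K) + (r+σ²/2)T) / (σ√T) = (ln(234.75/264.75) + (0.0298+0.4339²/2)·1.4358) / 0.519920 = (-0.120265 + 0.177945) / 0.519920 = 0.110941
d₂ = d₁ − σ√T = 0.110941 − 0.519920 = -0.408979
e^{−rT} = 0.958116
N(d₁) = 0.544168,  N(d₂) = 0.341277
Call price V = S·N(d₁) − K·e^{−rT}·N(d₂) = 127.743536 − 86.568822 = 41.174714
φ(d₁) = (1/√(2π))·e^{−d₁²/2} = 0.396495
Θ = −S·φ(d₁)·σ/(2√T) − r·K·e^{−rT}·N(d₂) = −16.852166 − 2.579751 = -19.431917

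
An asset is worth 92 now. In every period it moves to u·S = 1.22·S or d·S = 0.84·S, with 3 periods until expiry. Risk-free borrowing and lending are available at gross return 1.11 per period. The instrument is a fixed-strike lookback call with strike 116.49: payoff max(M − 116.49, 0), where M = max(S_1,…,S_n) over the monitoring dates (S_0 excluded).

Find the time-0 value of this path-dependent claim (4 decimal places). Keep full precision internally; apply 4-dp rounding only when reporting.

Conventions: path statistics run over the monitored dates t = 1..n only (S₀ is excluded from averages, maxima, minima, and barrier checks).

price = 15.4476

Under the martingale measure an up-move has probability p* = 0.7105; value the claim as the probability-weighted average of per-path payoffs, discounted 3 periods at R = 1.11.
Enumerate all 2^3 = 8 price paths (U = up ×1.22, D = down ×0.84); each path with k up-moves has probability p*^k·(1−p*)^(3−k).
DDD: M=77.2800, payoff=0.0000, prob=0.024256
UDD: M=112.2400, payoff=0.0000, prob=0.059539
DUD: M=94.2816, payoff=0.0000, prob=0.059539
UUD: M=136.9328, payoff=20.4428, prob=0.146140
DDU: M=79.1965, payoff=0.0000, prob=0.059539
UDU: M=115.0236, payoff=0.0000, prob=0.146140
DUU: M=115.0236, payoff=0.0000, prob=0.146140
UUU: M=167.0580, payoff=50.5680, prob=0.358708
Price = Σ prob·payoff / R^3 = 21.126641 / 1.367631 = 15.4476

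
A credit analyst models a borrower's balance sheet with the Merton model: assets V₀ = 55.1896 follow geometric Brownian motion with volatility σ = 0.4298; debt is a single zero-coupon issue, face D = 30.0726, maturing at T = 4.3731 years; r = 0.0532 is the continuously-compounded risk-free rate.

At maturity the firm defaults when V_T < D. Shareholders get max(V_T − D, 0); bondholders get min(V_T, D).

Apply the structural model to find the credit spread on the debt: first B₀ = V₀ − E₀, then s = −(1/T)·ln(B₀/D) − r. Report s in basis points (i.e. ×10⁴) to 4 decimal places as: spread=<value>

spread=295.2531

Work the structural quantities from V₀ = 55.1896 against face 30.0726:
d₁ = [ln(V₀/D) + (r + σ²/2)T] / (σ√T)
   = [ln(55.1896/30.0726) + (0.0532 + 0.5·0.4298²)·4.3731] / (0.4298·√4.3731)
   = [0.607160 + 0.636566] / 0.898796 = 1.383769
d₂ = d₁ − σ√T = 1.383769 − 0.898796 = 0.484973
N(d₁) = 0.916785,  N(d₂) = 0.686152,  e^(−rT) = 0.792432
E₀ = V₀·N(d₁) − D·e^(−rT)·N(d₂)
   = 55.1896·0.916785 − 30.0726·0.792432·0.686152 = 34.245680
B₀ = V₀ − E₀ = 55.1896 − 34.245680 = 20.943920
spread = −(1/T)·ln(B₀/D) − r = −(1/4.3731)·ln(20.943920/30.0726) − 0.0532 = 0.02952531
in basis points: 0.02952531 × 10⁴ = 295.2531 bp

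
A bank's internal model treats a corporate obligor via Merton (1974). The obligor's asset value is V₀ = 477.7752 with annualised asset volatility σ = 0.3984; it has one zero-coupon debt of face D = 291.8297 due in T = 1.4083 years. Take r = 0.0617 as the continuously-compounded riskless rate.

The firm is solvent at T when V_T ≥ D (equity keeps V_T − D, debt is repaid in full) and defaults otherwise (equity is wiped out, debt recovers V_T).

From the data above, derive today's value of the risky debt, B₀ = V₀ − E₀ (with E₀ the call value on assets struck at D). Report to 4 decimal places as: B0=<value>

B0=258.7312

Work the structural quantities from V₀ = 477.7752 against face 291.8297:
d₁ = [ln(V₀/D) + (r + σ²/2)T] / (σ√T)
   = [ln(477.7752/291.8297) + (0.0617 + 0.5·0.3984²)·1.4083] / (0.3984·√1.4083)
   = [0.492970 + 0.198657] / 0.472789 = 1.462867
d₂ = d₁ − σ√T = 1.462867 − 0.472789 = 0.990078
N(d₁) = 0.928248,  N(d₂) = 0.838932,  e^(−rT) = 0.916776
E₀ = V₀·N(d₁) − D·e^(−rT)·N(d₂)
   = 477.7752·0.928248 − 291.8297·0.916776·0.838932 = 219.043960
B₀ = V₀ − E₀ = 477.7752 − 219.043960 = 258.731240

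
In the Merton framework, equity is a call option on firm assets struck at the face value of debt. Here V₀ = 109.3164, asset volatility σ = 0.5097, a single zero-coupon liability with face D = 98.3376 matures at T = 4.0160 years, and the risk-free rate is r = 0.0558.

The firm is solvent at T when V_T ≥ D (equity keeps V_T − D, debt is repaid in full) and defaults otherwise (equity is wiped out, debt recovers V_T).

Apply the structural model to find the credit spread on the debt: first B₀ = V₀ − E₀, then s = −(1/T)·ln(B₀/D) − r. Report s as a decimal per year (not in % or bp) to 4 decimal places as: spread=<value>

With assets at 109.3164 and a single debt payment of 98.3376 at 4.0160 years:
d₁ = [ln(V₀/D) + (r + σ²/2)T] / (σ√T)
   = [ln(109.3164/98.3376) + (0.0558 + 0.5·0.5097²)·4.0160] / (0.5097·√4.0160)
   = [0.105840 + 0.745759] / 1.021437 = 0.833727
d₂ = d₁ − σ√T = 0.833727 − 1.021437 = -0.187710
N(d₁) = 0.797783,  N(d₂) = 0.425552,  e^(−rT) = 0.799241
E₀ = V₀·N(d₁) − D·e^(−rT)·N(d₂)
   = 109.3164·0.797783 − 98.3376·0.799241·0.425552 = 53.764267
B₀ = V₀ − E₀ = 109.3164 − 53.764267 = 55.552133
spread = −(1/T)·ln(B₀/D) − r = −(1/4.0160)·ln(55.552133/98.3376) − 0.0558 = 0.08640233

spread=0.0864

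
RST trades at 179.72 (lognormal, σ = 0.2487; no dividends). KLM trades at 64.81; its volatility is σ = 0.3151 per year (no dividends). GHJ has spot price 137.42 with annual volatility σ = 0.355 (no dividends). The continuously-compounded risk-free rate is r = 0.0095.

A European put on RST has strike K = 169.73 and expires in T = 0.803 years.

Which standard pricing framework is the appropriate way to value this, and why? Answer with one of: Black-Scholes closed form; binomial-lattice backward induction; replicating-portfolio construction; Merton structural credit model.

Key observation: everything needed for the exact continuous-time valuation of the European put on RST (strike 169.73) is given, and no feature rules the closed form out.

framework: Black-Scholes closed form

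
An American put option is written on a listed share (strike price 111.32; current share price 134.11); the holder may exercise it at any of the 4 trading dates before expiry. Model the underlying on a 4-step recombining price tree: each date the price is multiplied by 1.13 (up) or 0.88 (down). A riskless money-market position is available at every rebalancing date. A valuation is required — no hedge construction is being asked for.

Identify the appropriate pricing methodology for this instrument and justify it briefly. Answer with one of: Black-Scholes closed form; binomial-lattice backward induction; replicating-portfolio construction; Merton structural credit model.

Key observation: the exercise right at every one of the 4 steps is what matters: each node needs max(111.32 − S, continuation), which only the stepwise tree valuation starting from spot 134.11 delivers.

framework: binomial-lattice backward induction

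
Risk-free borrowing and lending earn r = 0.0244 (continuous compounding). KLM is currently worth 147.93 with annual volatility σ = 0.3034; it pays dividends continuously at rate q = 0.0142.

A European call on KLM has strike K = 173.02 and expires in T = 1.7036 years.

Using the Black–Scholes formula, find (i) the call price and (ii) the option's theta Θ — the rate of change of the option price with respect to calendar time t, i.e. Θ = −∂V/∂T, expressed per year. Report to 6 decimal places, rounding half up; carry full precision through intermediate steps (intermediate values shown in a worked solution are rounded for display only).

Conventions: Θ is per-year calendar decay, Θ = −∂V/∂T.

σ√T = 0.3034·√1.7036 = 0.396004
d₁ = (ln(S/K) + (r−q+σ²/2)T) / (σ√T) = (ln(147.93/173.02) + (0.0244−0.0142+0.3034²/2)·1.7036) / 0.396004 = (-0.156668 + 0.095786) / 0.396004 = -0.153740
d₂ = d₁ − σ√T = -0.153740 − 0.396004 = -0.549744
e^{−rT} = 0.959284
e^{−qT} = 0.976099
N(d₁) = 0.438907,  N(d₂) = 0.291247
Call price V = S·e^{−qT}·N(d₁) − K·e^{−rT}·N(d₂) = 63.375723 − 48.339897 = 15.035826
φ(d₁) = (1/√(2π))·e^{−d₁²/2} = 0.394255
Θ = −S·e^{−qT}·φ(d₁)·σ/(2√T) + q·S·e^{−qT}·N(d₁) − r·K·e^{−rT}·N(d₂) = −6.616518 + 0.899935 − 1.179493 = -6.896076

price = 15.035826
Θ = -6.896076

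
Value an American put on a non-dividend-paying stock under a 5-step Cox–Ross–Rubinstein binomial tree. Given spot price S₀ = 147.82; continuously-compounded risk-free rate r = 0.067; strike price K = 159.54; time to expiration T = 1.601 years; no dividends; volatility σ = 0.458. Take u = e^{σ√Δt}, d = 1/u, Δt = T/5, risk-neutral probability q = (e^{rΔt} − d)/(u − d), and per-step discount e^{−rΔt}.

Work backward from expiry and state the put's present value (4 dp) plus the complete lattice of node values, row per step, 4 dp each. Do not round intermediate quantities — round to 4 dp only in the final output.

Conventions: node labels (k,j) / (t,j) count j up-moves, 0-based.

price = 34.3496
tree:
34.3496
50.5541 18.1399
71.5111 29.8693 6.1011
91.6084 47.4770 11.9172 0.0000
107.1175 71.5111 23.2776 0.0000 0.0000
119.0858 91.6084 45.4679 0.0000 0.0000 0.0000

Δt=0.32020  u=1.29585  d=0.77170  q=0.47694  discount=0.97878
step 5 (expiry): payoffs max(K−S,0) = 119.0858 91.6084 45.4679 0.0000 0.0000 0.0000
k=4: (k=4,j=0): S=52.4225, K−S=107.1175, hold=103.7313 ⇒ V=107.1175 exercise | (k=4,j=1): S=88.0289, K−S=71.5111, hold=68.1248 ⇒ V=71.5111 exercise | (k=4,j=2): S=147.8200, K−S=11.7200, hold=23.2776 ⇒ V=23.2776 continue | (k=4,j=3): S=248.2224, K−S=0.0000, hold=0.0000 ⇒ V=0.0000 continue | (k=4,j=4): S=416.8201, K−S=0.0000, hold=0.0000 ⇒ V=0.0000 continue
k=3: (k=3,j=0): S=67.9316, K−S=91.6084, hold=88.2222 ⇒ V=91.6084 exercise | (k=3,j=1): S=114.0721, K−S=45.4679, hold=47.4770 ⇒ V=47.4770 continue | (k=3,j=2): S=191.5522, K−S=0.0000, hold=11.9172 ⇒ V=11.9172 continue | (k=3,j=3): S=321.6583, K−S=0.0000, hold=0.0000 ⇒ V=0.0000 continue
k=2: (k=2,j=0): S=88.0289, K−S=71.5111, hold=69.0627 ⇒ V=71.5111 exercise | (k=2,j=1): S=147.8200, K−S=11.7200, hold=29.8693 ⇒ V=29.8693 continue | (k=2,j=2): S=248.2224, K−S=0.0000, hold=6.1011 ⇒ V=6.1011 continue
k=1: (k=1,j=0): S=114.0721, K−S=45.4679, hold=50.5541 ⇒ V=50.5541 continue | (k=1,j=1): S=191.5522, K−S=0.0000, hold=18.1399 ⇒ V=18.1399 continue
k=0: (k=0,j=0): S=147.8200, K−S=11.7200, hold=34.3496 ⇒ V=34.3496 continue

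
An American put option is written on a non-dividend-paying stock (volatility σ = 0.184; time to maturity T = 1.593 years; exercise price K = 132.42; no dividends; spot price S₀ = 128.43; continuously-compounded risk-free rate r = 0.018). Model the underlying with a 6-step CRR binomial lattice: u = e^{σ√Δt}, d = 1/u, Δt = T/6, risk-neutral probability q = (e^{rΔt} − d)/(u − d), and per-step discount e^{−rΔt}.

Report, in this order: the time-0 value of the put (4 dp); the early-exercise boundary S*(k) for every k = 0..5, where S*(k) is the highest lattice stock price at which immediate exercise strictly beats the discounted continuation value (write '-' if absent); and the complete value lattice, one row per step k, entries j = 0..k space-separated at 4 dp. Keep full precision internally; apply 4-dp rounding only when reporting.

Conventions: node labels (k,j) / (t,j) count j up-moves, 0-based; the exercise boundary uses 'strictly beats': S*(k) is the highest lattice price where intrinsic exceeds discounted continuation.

params: Δt=0.26550 u=1.09945 d=0.90955 q=0.50154 e^(-rΔt)=0.99523
t_6 payoffs: 59.7063 44.5246 26.1731 3.9900 0.0000 0.0000 0.0000
t_5: node(5,0) S=79.9450 payoff=52.4750 vs cont=51.8437 → 52.4750 [stop]  node(5,1) S=96.6365 payoff=35.7835 vs cont=35.1522 → 35.7835 [stop]  node(5,2) S=116.8131 payoff=15.6069 vs cont=14.9756 → 15.6069 [stop]  node(5,3) S=141.2022 payoff=0.0000 vs cont=1.9794 → 1.9794 [wait]  node(5,4) S=170.6836 payoff=0.0000 vs cont=0.0000 → 0.0000 [wait]  node(5,5) S=206.3203 payoff=0.0000 vs cont=0.0000 → 0.0000 [wait]  ⇒ S*(5)=116.8131
t_4: node(4,0) S=87.8954 payoff=44.5246 vs cont=43.8933 → 44.5246 [stop]  node(4,1) S=106.2469 payoff=26.1731 vs cont=25.5418 → 26.1731 [stop]  node(4,2) S=128.4300 payoff=3.9900 vs cont=8.7303 → 8.7303 [wait]  node(4,3) S=155.2446 payoff=0.0000 vs cont=0.9819 → 0.9819 [wait]  node(4,4) S=187.6579 payoff=0.0000 vs cont=0.0000 → 0.0000 [wait]  ⇒ S*(4)=106.2469
t_3: node(3,0) S=96.6365 payoff=35.7835 vs cont=35.1522 → 35.7835 [stop]  node(3,1) S=116.8131 payoff=15.6069 vs cont=17.3417 → 17.3417 [wait]  node(3,2) S=141.2022 payoff=0.0000 vs cont=4.8211 → 4.8211 [wait]  node(3,3) S=170.6836 payoff=0.0000 vs cont=0.4871 → 0.4871 [wait]  ⇒ S*(3)=96.6365
t_2: node(2,0) S=106.2469 payoff=26.1731 vs cont=26.4077 → 26.4077 [wait]  node(2,1) S=128.4300 payoff=3.9900 vs cont=11.0094 → 11.0094 [wait]  node(2,2) S=155.2446 payoff=0.0000 vs cont=2.6348 → 2.6348 [wait]  ⇒ S*(2)=-
t_1: node(1,0) S=116.8131 payoff=15.6069 vs cont=18.5957 → 18.5957 [wait]  node(1,1) S=141.2022 payoff=0.0000 vs cont=6.7767 → 6.7767 [wait]  ⇒ S*(1)=-
t_0: node(0,0) S=128.4300 payoff=3.9900 vs cont=12.6076 → 12.6076 [wait]  ⇒ S*(0)=-

price = 12.6076
boundary = - - - 96.6365 106.2469 116.8131
tree:
12.6076
18.5957 6.7767
26.4077 11.0094 2.6348
35.7835 17.3417 4.8211 0.4871
44.5246 26.1731 8.7303 0.9819 0.0000
52.4750 35.7835 15.6069 1.9794 0.0000 0.0000
59.7063 44.5246 26.1731 3.9900 0.0000 0.0000 0.0000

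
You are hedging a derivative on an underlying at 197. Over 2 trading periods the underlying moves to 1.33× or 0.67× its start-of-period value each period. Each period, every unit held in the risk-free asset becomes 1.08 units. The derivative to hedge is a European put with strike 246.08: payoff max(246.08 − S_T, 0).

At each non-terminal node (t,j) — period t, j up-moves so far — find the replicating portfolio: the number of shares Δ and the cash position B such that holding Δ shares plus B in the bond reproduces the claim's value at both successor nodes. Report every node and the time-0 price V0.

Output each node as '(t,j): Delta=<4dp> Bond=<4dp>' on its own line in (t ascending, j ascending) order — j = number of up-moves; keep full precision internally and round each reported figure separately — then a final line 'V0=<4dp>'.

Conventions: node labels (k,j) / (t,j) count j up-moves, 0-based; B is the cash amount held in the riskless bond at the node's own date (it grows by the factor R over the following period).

No-arbitrage ⇒ martingale measure with p* = (R−d)/(u−d) = 0.6212.
Expiry values: V(2,0)=157.6467, V(2,1)=70.5333, V(2,2)=0.0000
(1,0): S=131.9900. Δ = (V_up−V_dn)/(S_up−S_dn) = (70.5333−157.6467)/(175.5467−88.4333) = -1.0000. V = [p*·70.5333 + (1−p*)·157.6467]/1.08 = 95.8619. B = V − Δ·S = 227.8519.
(1,1): S=262.0100. Δ = (V_up−V_dn)/(S_up−S_dn) = (0.0000−70.5333)/(348.4733−175.5467) = -0.4079. V = [p*·0.0000 + (1−p*)·70.5333]/1.08 = 24.7381. B = V − Δ·S = 131.6067.
(0,0): S=197.0000. Δ = (V_up−V_dn)/(S_up−S_dn) = (24.7381−95.8619)/(262.0100−131.9900) = -0.5470. V = [p*·24.7381 + (1−p*)·95.8619]/1.08 = 47.8509. B = V − Δ·S = 155.6141.
Check: Δ(0,0)·S0 + B(0,0) = 47.8509 = V0.

(0,0): Delta=-0.5470 Bond=155.6141
(1,0): Delta=-1.0000 Bond=227.8519
(1,1): Delta=-0.4079 Bond=131.6067
V0=47.8509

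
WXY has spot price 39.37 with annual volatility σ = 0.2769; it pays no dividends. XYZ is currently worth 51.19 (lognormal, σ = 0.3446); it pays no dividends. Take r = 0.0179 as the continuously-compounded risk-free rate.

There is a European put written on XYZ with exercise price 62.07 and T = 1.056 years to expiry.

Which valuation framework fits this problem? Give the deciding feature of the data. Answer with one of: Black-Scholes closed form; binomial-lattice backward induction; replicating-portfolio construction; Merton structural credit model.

Key observation: the strike-62.07 put on XYZ is European-exercise on a continuously-modelled lognormal underlying, so its value is a single closed-form evaluation.

framework: Black-Scholes closed form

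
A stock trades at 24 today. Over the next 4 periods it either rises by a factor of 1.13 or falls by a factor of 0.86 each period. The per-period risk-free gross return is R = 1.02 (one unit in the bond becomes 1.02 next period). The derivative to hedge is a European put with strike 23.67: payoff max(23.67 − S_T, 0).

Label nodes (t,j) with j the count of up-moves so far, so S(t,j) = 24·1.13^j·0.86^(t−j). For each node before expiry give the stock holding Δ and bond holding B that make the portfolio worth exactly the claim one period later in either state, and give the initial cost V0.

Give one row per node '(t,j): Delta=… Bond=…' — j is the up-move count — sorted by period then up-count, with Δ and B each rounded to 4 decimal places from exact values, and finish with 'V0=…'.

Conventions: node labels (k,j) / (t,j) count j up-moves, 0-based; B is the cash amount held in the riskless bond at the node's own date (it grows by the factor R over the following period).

(0,0): Delta=-0.3356 Bond=9.5983
(1,0): Delta=-0.6298 Bond=15.8633
(1,1): Delta=-0.1817 Bond=5.6150
(2,0): Delta=-1.0000 Bond=22.7509
(2,1): Delta=-0.4362 Bond=11.6634
(2,2): Delta=-0.0485 Bond=1.6463
(3,0): Delta=-1.0000 Bond=23.2059
(3,1): Delta=-1.0000 Bond=23.2059
(3,2): Delta=-0.1412 Bond=4.1216
(3,3): Delta=0.0000 Bond=0.0000
V0=1.5436

Since d<R<u, set p* = (R−d)/(u−d) = 0.5926; price each node as the discounted p*-expectation of its children.
Payoffs at expiry: V(4,0)=10.5418, V(4,1)=6.4202, V(4,2)=1.0045, V(4,3)=0.0000, V(4,4)=0.0000
  t=3,j=0: stock 15.2653 → up 17.2498 (V=6.4202), down 13.1282 (V=10.5418). Price 7.9405; hedge Δ=-1.0000, bond B=23.2059.
  t=3,j=1: stock 20.0580 → up 22.6655 (V=1.0045), down 17.2498 (V=6.4202). Price 3.1479; hedge Δ=-1.0000, bond B=23.2059.
  t=3,j=2: stock 26.3552 → up 29.7814 (V=0.0000), down 22.6655 (V=1.0045). Price 0.4012; hedge Δ=-0.1412, bond B=4.1216.
  t=3,j=3: stock 34.6295 → up 39.1314 (V=0.0000), down 29.7814 (V=0.0000). Price 0.0000; hedge Δ=0.0000, bond B=0.0000.
  t=2,j=0: stock 17.7504 → up 20.0580 (V=3.1479), down 15.2653 (V=7.9405). Price 5.0005; hedge Δ=-1.0000, bond B=22.7509.
  t=2,j=1: stock 23.3232 → up 26.3552 (V=0.4012), down 20.0580 (V=3.1479). Price 1.4904; hedge Δ=-0.4362, bond B=11.6634.
  t=2,j=2: stock 30.6456 → up 34.6295 (V=0.0000), down 26.3552 (V=0.4012). Price 0.1603; hedge Δ=-0.0485, bond B=1.6463.
  t=1,j=0: stock 20.6400 → up 23.3232 (V=1.4904), down 17.7504 (V=5.0005). Price 2.8632; hedge Δ=-0.6298, bond B=15.8633.
  t=1,j=1: stock 27.1200 → up 30.6456 (V=0.1603), down 23.3232 (V=1.4904). Price 0.6884; hedge Δ=-0.1817, bond B=5.6150.
  t=0,j=0: stock 24.0000 → up 27.1200 (V=0.6884), down 20.6400 (V=2.8632). Price 1.5436; hedge Δ=-0.3356, bond B=9.5983.
Check: Δ(0,0)·S0 + B(0,0) = 1.5436 = V0.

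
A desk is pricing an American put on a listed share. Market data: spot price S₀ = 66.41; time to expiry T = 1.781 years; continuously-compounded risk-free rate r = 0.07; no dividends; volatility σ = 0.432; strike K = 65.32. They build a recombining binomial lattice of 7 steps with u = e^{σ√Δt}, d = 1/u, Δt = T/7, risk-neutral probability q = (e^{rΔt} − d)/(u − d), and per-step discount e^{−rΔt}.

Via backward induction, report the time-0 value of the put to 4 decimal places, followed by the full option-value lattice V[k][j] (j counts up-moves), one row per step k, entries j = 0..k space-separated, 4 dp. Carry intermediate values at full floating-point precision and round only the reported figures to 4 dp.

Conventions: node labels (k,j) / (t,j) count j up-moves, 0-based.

Δt=0.25443  u=1.24347  d=0.80420  q=0.48665  discount=0.98235
step 7 (expiry): payoffs max(K−S,0) = 50.8726 42.9812 30.7795 11.9129 0.0000 0.0000 0.0000 0.0000
k=6: (k=6,j=0): S=17.9649, K−S=47.3551, hold=46.2021 ⇒ V=47.3551 exercise | (k=6,j=1): S=27.7776, K−S=37.5424, hold=36.3894 ⇒ V=37.5424 exercise | (k=6,j=2): S=42.9501, K−S=22.3699, hold=21.2169 ⇒ V=22.3699 exercise | (k=6,j=3): S=66.4100, K−S=0.0000, hold=6.0076 ⇒ V=6.0076 continue | (k=6,j=4): S=102.6841, K−S=0.0000, hold=0.0000 ⇒ V=0.0000 continue | (k=6,j=5): S=158.7716, K−S=0.0000, hold=0.0000 ⇒ V=0.0000 continue | (k=6,j=6): S=245.4949, K−S=0.0000, hold=0.0000 ⇒ V=0.0000 continue
k=5: (k=5,j=0): S=22.3388, K−S=42.9812, hold=41.8282 ⇒ V=42.9812 exercise | (k=5,j=1): S=34.5405, K−S=30.7795, hold=29.6264 ⇒ V=30.7795 exercise | (k=5,j=2): S=53.4071, K−S=11.9129, hold=14.1529 ⇒ V=14.1529 continue | (k=5,j=3): S=82.5788, K−S=0.0000, hold=3.0296 ⇒ V=3.0296 continue | (k=5,j=4): S=127.6844, K−S=0.0000, hold=0.0000 ⇒ V=0.0000 continue | (k=5,j=5): S=197.4275, K−S=0.0000, hold=0.0000 ⇒ V=0.0000 continue
k=4: (k=4,j=0): S=27.7776, K−S=37.5424, hold=36.3894 ⇒ V=37.5424 exercise | (k=4,j=1): S=42.9501, K−S=22.3699, hold=22.2877 ⇒ V=22.3699 exercise | (k=4,j=2): S=66.4100, K−S=0.0000, hold=8.5855 ⇒ V=8.5855 continue | (k=4,j=3): S=102.6841, K−S=0.0000, hold=1.5278 ⇒ V=1.5278 continue | (k=4,j=4): S=158.7716, K−S=0.0000, hold=0.0000 ⇒ V=0.0000 continue
k=3: (k=3,j=0): S=34.5405, K−S=30.7795, hold=29.6264 ⇒ V=30.7795 exercise | (k=3,j=1): S=53.4071, K−S=11.9129, hold=15.3853 ⇒ V=15.3853 continue | (k=3,j=2): S=82.5788, K−S=0.0000, hold=5.0600 ⇒ V=5.0600 continue | (k=3,j=3): S=127.6844, K−S=0.0000, hold=0.7705 ⇒ V=0.7705 continue
k=2: (k=2,j=0): S=42.9501, K−S=22.3699, hold=22.8769 ⇒ V=22.8769 continue | (k=2,j=1): S=66.4100, K−S=0.0000, hold=10.1776 ⇒ V=10.1776 continue | (k=2,j=2): S=102.6841, K−S=0.0000, hold=2.9200 ⇒ V=2.9200 continue
k=1: (k=1,j=0): S=53.4071, K−S=11.9129, hold=16.4021 ⇒ V=16.4021 continue | (k=1,j=1): S=82.5788, K−S=0.0000, hold=6.5284 ⇒ V=6.5284 continue
k=0: (k=0,j=0): S=66.4100, K−S=0.0000, hold=11.3924 ⇒ V=11.3924 continue

price = 11.3924
tree:
11.3924
16.4021 6.5284
22.8769 10.1776 2.9200
30.7795 15.3853 5.0600 0.7705
37.5424 22.3699 8.5855 1.5278 0.0000
42.9812 30.7795 14.1529 3.0296 0.0000 0.0000
47.3551 37.5424 22.3699 6.0076 0.0000 0.0000 0.0000
50.8726 42.9812 30.7795 11.9129 0.0000 0.0000 0.0000 0.0000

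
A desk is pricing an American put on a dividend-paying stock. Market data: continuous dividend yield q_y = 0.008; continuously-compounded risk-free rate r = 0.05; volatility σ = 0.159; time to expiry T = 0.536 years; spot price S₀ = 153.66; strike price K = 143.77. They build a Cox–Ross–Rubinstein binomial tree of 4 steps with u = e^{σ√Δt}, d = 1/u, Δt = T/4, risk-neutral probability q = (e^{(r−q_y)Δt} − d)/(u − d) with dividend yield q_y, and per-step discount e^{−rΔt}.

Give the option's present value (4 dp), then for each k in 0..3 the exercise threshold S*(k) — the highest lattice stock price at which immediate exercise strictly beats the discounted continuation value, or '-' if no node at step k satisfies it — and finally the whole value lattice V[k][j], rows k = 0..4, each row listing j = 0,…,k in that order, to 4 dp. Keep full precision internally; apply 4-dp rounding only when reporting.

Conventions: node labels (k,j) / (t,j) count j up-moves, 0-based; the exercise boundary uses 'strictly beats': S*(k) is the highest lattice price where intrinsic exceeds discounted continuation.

price = 2.5662
boundary = - - - 129.0412
tree:
2.5662
4.7475 0.6942
8.5367 1.4994 0.0000
14.7288 3.2387 0.0000 0.0000
22.0251 6.9953 0.0000 0.0000 0.0000

Δt=0.13400, u=1.05993, d=0.94346, q=0.53391, disc=e^(-rΔt)=0.99332
k=4 terminal: V=max(K-S,0) → 22.0251 6.9953 0.0000 0.0000 0.0000
k=3: j=0 S=129.0412 intr=14.7288 cont=13.9070 V=14.7288[EX]; j=1 S=144.9717 intr=0.0000 cont=3.2387 V=3.2387[hold]; j=2 S=162.8690 intr=0.0000 cont=0.0000 V=0.0000[hold]; j=3 S=182.9756 intr=0.0000 cont=0.0000 V=0.0000[hold]  S*(3)=129.0412
k=2: j=0 S=136.7747 intr=6.9953 cont=8.5367 V=8.5367[hold]; j=1 S=153.6600 intr=0.0000 cont=1.4994 V=1.4994[hold]; j=2 S=172.6298 intr=0.0000 cont=0.0000 V=0.0000[hold]  S*(2)=-
k=1: j=0 S=144.9717 intr=0.0000 cont=4.7475 V=4.7475[hold]; j=1 S=162.8690 intr=0.0000 cont=0.6942 V=0.6942[hold]  S*(1)=-
k=0: j=0 S=153.6600 intr=0.0000 cont=2.5662 V=2.5662[hold]  S*(0)=-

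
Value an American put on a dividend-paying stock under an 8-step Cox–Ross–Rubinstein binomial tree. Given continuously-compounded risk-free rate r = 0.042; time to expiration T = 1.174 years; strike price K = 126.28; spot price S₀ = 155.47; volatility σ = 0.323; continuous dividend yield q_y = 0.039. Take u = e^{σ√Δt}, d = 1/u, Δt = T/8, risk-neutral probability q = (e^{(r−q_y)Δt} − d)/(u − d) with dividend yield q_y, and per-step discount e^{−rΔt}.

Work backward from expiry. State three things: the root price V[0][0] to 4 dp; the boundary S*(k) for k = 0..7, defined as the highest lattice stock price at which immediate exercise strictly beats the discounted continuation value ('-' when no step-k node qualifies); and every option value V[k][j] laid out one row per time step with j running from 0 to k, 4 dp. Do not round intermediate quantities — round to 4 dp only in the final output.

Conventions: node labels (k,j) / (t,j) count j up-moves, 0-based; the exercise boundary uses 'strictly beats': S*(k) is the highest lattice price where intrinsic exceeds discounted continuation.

price = 7.8938
boundary = - - - - - 83.7452 94.7758 107.2592
tree:
7.8938
11.7154 3.7032
16.9817 5.9516 1.2253
23.9275 9.3999 2.1550 0.1968
32.5752 14.5243 3.7650 0.3742 0.0000
42.5348 21.8116 6.5264 0.7116 0.0000 0.0000
52.2815 31.5042 11.2066 1.3531 0.0000 0.0000 0.0000
60.8939 42.5348 19.0208 2.5731 0.0000 0.0000 0.0000 0.0000
68.5039 52.2815 31.5042 4.8931 0.0000 0.0000 0.0000 0.0000 0.0000

Δt=0.14675, u=1.13172, d=0.88361, q=0.47088, disc=e^(-rΔt)=0.99386
k=8 terminal: V=max(K-S,0) → 68.5039 52.2815 31.5042 4.8931 0.0000 0.0000 0.0000 0.0000 0.0000
k=7: j=0 S=65.3861 intr=60.8939 cont=60.4911 V=60.8939[EX]; j=1 S=83.7452 intr=42.5348 cont=42.2368 V=42.5348[EX]; j=2 S=107.2592 intr=19.0208 cont=18.8570 V=19.0208[EX]; j=3 S=137.3755 intr=0.0000 cont=2.5731 V=2.5731[hold]; j=4 S=175.9478 intr=0.0000 cont=0.0000 V=0.0000[hold]; j=5 S=225.3505 intr=0.0000 cont=0.0000 V=0.0000[hold]; j=6 S=288.6245 intr=0.0000 cont=0.0000 V=0.0000[hold]; j=7 S=369.6645 intr=0.0000 cont=0.0000 V=0.0000[hold]  S*(7)=107.2592
k=6: j=0 S=73.9985 intr=52.2815 cont=51.9279 V=52.2815[EX]; j=1 S=94.7758 intr=31.5042 cont=31.2692 V=31.5042[EX]; j=2 S=121.3869 intr=4.8931 cont=11.2066 V=11.2066[hold]; j=3 S=155.4700 intr=0.0000 cont=1.3531 V=1.3531[hold]; j=4 S=199.1229 intr=0.0000 cont=0.0000 V=0.0000[hold]; j=5 S=255.0327 intr=0.0000 cont=0.0000 V=0.0000[hold]; j=6 S=326.6408 intr=0.0000 cont=0.0000 V=0.0000[hold]  S*(6)=94.7758
k=5: j=0 S=83.7452 intr=42.5348 cont=42.2368 V=42.5348[EX]; j=1 S=107.2592 intr=19.0208 cont=21.8116 V=21.8116[hold]; j=2 S=137.3755 intr=0.0000 cont=6.5264 V=6.5264[hold]; j=3 S=175.9478 intr=0.0000 cont=0.7116 V=0.7116[hold]; j=4 S=225.3505 intr=0.0000 cont=0.0000 V=0.0000[hold]; j=5 S=288.6245 intr=0.0000 cont=0.0000 V=0.0000[hold]  S*(5)=83.7452
k=4: j=0 S=94.7758 intr=31.5042 cont=32.5752 V=32.5752[hold]; j=1 S=121.3869 intr=4.8931 cont=14.5243 V=14.5243[hold]; j=2 S=155.4700 intr=0.0000 cont=3.7650 V=3.7650[hold]; j=3 S=199.1229 intr=0.0000 cont=0.3742 V=0.3742[hold]; j=4 S=255.0327 intr=0.0000 cont=0.0000 V=0.0000[hold]  S*(4)=-
k=3: j=0 S=107.2592 intr=19.0208 cont=23.9275 V=23.9275[hold]; j=1 S=137.3755 intr=0.0000 cont=9.3999 V=9.3999[hold]; j=2 S=175.9478 intr=0.0000 cont=2.1550 V=2.1550[hold]; j=3 S=225.3505 intr=0.0000 cont=0.1968 V=0.1968[hold]  S*(3)=-
k=2: j=0 S=121.3869 intr=4.8931 cont=16.9817 V=16.9817[hold]; j=1 S=155.4700 intr=0.0000 cont=5.9516 V=5.9516[hold]; j=2 S=199.1229 intr=0.0000 cont=1.2253 V=1.2253[hold]  S*(2)=-
k=1: j=0 S=137.3755 intr=0.0000 cont=11.7154 V=11.7154[hold]; j=1 S=175.9478 intr=0.0000 cont=3.7032 V=3.7032[hold]  S*(1)=-
k=0: j=0 S=155.4700 intr=0.0000 cont=7.8938 V=7.8938[hold]  S*(0)=-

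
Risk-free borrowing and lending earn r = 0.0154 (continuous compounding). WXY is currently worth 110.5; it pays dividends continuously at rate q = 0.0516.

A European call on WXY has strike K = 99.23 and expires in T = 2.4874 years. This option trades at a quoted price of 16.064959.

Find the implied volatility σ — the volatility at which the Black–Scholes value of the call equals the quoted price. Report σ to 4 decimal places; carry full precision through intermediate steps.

sigma = 0.2525

At σ = 0.2525 the Black–Scholes value reproduces the quote:
σ√T = 0.2525·√2.4874 = 0.398230
d₁ = (ln(S/K) + (r−q+σ²/2)T) / (σ√T) = (ln(110.5/99.23) + (0.0154−0.0516+0.2525²/2)·2.4874) / 0.398230 = (0.107575 − 0.010750) / 0.398230 = 0.243138
d₂ = d₁ − σ√T = 0.243138 − 0.398230 = -0.155092
e^{−rT} = 0.962418
e^{−qT} = 0.879546
N(d₁) = 0.596051,  N(d₂) = 0.438374
V = S·e^{−qT}·N(d₁) − K·e^{−rT}·N(d₂) = 57.930049 − 41.865090 = 16.064959 (equal to the quote); since ∂V/∂σ > 0 for all σ, the implied volatility is unique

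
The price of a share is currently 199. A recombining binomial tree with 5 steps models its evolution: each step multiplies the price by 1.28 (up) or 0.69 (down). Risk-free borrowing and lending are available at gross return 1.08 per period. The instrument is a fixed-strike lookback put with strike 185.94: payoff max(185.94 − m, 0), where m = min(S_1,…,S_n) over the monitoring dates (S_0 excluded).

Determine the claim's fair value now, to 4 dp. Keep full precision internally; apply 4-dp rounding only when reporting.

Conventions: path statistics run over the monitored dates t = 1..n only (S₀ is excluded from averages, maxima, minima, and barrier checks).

price = 26.3130

Risk-neutral up-probability p* = (R−d)/(u−d) = (1.08−0.69)/(1.28−0.69) = 0.6610; the claim prices as the p*-weighted sum of path payoffs discounted by R^5.
Enumerate all 2^5 = 32 price paths (U = up ×1.28, D = down ×0.69); each path with k up-moves has probability p*^k·(1−p*)^(5−k).
DDDDD: m=31.1242, payoff=154.8158, prob=0.004476
UDDDD: m=57.7377, payoff=128.2023, prob=0.008728
DUDDD: m=57.7377, payoff=128.2023, prob=0.008728
UUDDD: m=107.1076, payoff=78.8324, prob=0.017020
DDUDD: m=57.7377, payoff=128.2023, prob=0.008728
UDUDD: m=107.1076, payoff=78.8324, prob=0.017020
DUUDD: m=107.1076, payoff=78.8324, prob=0.017020
UUUDD: m=198.6924, payoff=0.0000, prob=0.033189
DDDUD: m=57.7377, payoff=128.2023, prob=0.008728
UDDUD: m=107.1076, payoff=78.8324, prob=0.017020
DUDUD: m=107.1076, payoff=78.8324, prob=0.017020
UUDUD: m=198.6924, payoff=0.0000, prob=0.033189
DDUUD: m=94.7439, payoff=91.1961, prob=0.017020
UDUUD: m=175.7568, payoff=10.1832, prob=0.033189
DUUUD: m=137.3100, payoff=48.6300, prob=0.033189
UUUUD: m=254.7200, payoff=0.0000, prob=0.064718
DDDDU: m=45.1076, payoff=140.8324, prob=0.008728
UDDDU: m=83.6778, payoff=102.2622, prob=0.017020
DUDDU: m=83.6778, payoff=102.2622, prob=0.017020
UUDDU: m=155.2284, payoff=30.7116, prob=0.033189
DDUDU: m=83.6778, payoff=102.2622, prob=0.017020
UDUDU: m=155.2284, payoff=30.7116, prob=0.033189
DUUDU: m=137.3100, payoff=48.6300, prob=0.033189
UUUDU: m=254.7200, payoff=0.0000, prob=0.064718
DDDUU: m=65.3733, payoff=120.5667, prob=0.017020
UDDUU: m=121.2722, payoff=64.6678, prob=0.033189
DUDUU: m=121.2722, payoff=64.6678, prob=0.033189
UUDUU: m=224.9687, payoff=0.0000, prob=0.064718
DDUUU: m=94.7439, payoff=91.1961, prob=0.033189
UDUUU: m=175.7568, payoff=10.1832, prob=0.064718
DUUUU: m=137.3100, payoff=48.6300, prob=0.064718
UUUUU: m=254.7200, payoff=0.0000, prob=0.126201
Price = Σ prob·payoff / R^5 = 38.662424 / 1.469328 = 26.3130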